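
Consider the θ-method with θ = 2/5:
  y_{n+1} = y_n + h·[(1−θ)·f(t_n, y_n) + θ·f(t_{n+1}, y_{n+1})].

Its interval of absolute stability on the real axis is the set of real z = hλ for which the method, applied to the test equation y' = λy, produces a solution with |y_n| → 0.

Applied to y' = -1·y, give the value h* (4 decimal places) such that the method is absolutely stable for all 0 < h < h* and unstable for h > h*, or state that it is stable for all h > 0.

Test eqn y'=λy, z=hλ:
  y_{n+1} = y_n + z·[3/5·y_n + 2/5·y_{n+1}] ⇒ (1 − 2/5z)y_{n+1} = (1 + 3/5z)y_n
  Hence R(z) = (1 + 3/5z)/(1 − 2/5z).

Need |R(x)|<1, x<0.
x=-0.93: |R|=0.3222
R=−1: 1+3/5x = −1+2/5x ⇒ -1/5x=2 ⇒ x=2/(-1/5)=-10.0000
Confirm numerically:
  x=-9.570: |R|=0.98219 <1
  x=-7.556: |R|=0.87848 <1
  x=-6.521: |R|=0.80717 <1
  x=-10.246: |R|=1.00965 >1
  x=-10.172: |R|=1.00679 >1
  x=-10.125: |R|=1.00495 >1
So |R|<1 on (-10.0000, 0).

(-10.0000,0); λ=-1 ⇒ h* = (10)/1 = 10.0000.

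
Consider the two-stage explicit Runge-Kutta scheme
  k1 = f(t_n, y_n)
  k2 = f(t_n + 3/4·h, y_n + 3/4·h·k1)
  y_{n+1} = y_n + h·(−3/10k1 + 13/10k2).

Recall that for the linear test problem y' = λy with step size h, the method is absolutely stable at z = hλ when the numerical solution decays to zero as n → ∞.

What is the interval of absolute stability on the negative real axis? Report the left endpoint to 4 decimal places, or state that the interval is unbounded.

z∈(-1.0256,0).

Set f=λy, z=hλ:
  k1=λy_n ⇒ h·k1=z·y_n;  k2=λ(1+3/4z)y_n ⇒ h·k2=z(1+3/4z)y_n
  y_{n+1}/y_n = 1 − 3/10z + 13/10z(1+3/4z) = 1 + z + 39/40z²
  ⇒ R(z) = 1 + z + 39/40z².

Boundary: |R(x)|=1, x<0.
x=-0.8: |R|=0.8240
R=1: x+39/40x²=0 ⇒ x=−40/39=-1.0256; min R=1−1/(4·39/40)=0.7436>−1
Confirm numerically:
  x=-0.731: |R|=0.79000 <1
  x=-0.641: |R|=0.75961 <1
  x=-0.595: |R|=0.75017 <1
  x=-0.527: |R|=0.74379 <1
  x=-1.552: |R|=1.79649 >1
  x=-1.271: |R|=1.30405 >1
  x=-1.186: |R|=1.18543 >1
So |R|<1 on (-1.0256, 0).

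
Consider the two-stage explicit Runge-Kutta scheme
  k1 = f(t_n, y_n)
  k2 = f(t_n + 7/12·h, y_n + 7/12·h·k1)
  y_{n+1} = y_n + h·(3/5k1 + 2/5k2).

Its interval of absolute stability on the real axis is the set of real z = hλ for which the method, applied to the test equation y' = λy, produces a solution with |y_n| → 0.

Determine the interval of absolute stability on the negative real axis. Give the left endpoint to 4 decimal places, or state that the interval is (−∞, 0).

Test eqn y'=λy, z=hλ:
  k1=λy_n ⇒ h·k1=z·y_n;  k2=λ(1+7/12z)y_n ⇒ h·k2=z(1+7/12z)y_n
  y_{n+1}/y_n = 1 + 3/5z + 2/5z(1+7/12z) = 1 + z + 7/30z²
  Hence R(z) = 1 + z + 7/30z².

Boundary: |R(x)|=1, x<0.
x=-0.38: |R|=0.6537
R=1: x+7/30x²=0 ⇒ x=−30/7=-4.2857; min R=1−1/(4·7/30)=-0.0714>−1
Confirm numerically:
  x=-3.250: |R|=0.21458 <1
  x=-3.147: |R|=0.16384 <1
  x=-1.774: |R|=0.03968 <1
  x=-4.698: |R|=1.45195 >1
  x=-4.319: |R|=1.03354 >1
Stable set (-4.2857, 0).

z∈(-4.2857,0).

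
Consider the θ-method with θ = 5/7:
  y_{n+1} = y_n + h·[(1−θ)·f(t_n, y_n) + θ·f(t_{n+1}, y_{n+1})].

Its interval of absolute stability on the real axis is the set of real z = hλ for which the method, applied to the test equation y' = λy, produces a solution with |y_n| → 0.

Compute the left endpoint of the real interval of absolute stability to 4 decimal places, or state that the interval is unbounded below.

(−∞, 0) — no finite endpoint.

Test eqn y'=λy, z=hλ:
  y_{n+1} = y_n + z·[2/7·y_n + 5/7·y_{n+1}] ⇒ (1 − 5/7z)y_{n+1} = (1 + 2/7z)y_n
  ⇒ R(z) = (1 + 2/7z)/(1 − 5/7z).

Need |R(x)|<1, x<0.
x=-0.85: |R|=0.4711
x=-2: |R|=0.1765
x=-10: |R|=0.2281
x=-100: |R|=0.3807
θ=5/7≥1/2 ⇒ |1+2/7x|<|1−5/7x| ∀x<0 ⇒ interval (−∞,0).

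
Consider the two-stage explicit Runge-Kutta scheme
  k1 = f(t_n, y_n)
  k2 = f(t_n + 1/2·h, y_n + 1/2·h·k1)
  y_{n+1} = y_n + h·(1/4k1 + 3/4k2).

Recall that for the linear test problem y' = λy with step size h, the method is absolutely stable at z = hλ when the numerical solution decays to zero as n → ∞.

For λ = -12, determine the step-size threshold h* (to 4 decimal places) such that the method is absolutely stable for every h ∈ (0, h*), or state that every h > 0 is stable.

(-2.6667,0); λ=-12 ⇒ h* = (8/3)/12 = 0.2222.

With y'=λy (z=hλ):
  k1=λy_n ⇒ h·k1=z·y_n;  k2=λ(1+1/2z)y_n ⇒ h·k2=z(1+1/2z)y_n
  y_{n+1}/y_n = 1 + 1/4z + 3/4z(1+1/2z) = 1 + z + 3/8z²
  so R(z) = 1 + z + 3/8z².

Need |R(x)|<1, x<0.
x=-1.15: |R|=0.3459
R=1: x+3/8x²=0 ⇒ x=−8/3=-2.6667; min R=1−1/(4·3/8)=0.3333>−1
Confirm numerically:
  x=-1.785: |R|=0.40983 <1
  x=-1.482: |R|=0.34162 <1
  x=-1.448: |R|=0.33826 <1
  x=-3.222: |R|=1.67098 >1
  x=-3.072: |R|=1.46694 >1
Stable set (-2.6667, 0).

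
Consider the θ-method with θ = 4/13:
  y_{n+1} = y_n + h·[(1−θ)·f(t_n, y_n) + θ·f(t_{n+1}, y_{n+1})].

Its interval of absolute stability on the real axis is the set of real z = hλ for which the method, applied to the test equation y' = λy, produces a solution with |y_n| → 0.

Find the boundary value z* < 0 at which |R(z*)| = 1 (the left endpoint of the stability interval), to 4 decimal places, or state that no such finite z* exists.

Set f=λy, z=hλ:
  y_{n+1} = y_n + z·[9/13·y_n + 4/13·y_{n+1}] ⇒ (1 − 4/13z)y_{n+1} = (1 + 9/13z)y_n
  Hence R(z) = (1 + 9/13z)/(1 − 4/13z).

Find x<0 with |R(x)|<1.
x=-0.51: |R|=0.5592
R=−1: 1+9/13x = −1+4/13x ⇒ -5/13x=2 ⇒ x=2/(-5/13)=-5.2000
Confirm numerically:
  x=-3.831: |R|=0.75833 <1
  x=-3.341: |R|=0.64744 <1
  x=-2.454: |R|=0.39823 <1
  x=-2.142: |R|=0.29108 <1
  x=-5.709: |R|=1.07102 >1
  x=-5.481: |R|=1.04023 >1
  x=-5.294: |R|=1.01375 >1
So |R|<1 on (-5.2000, 0).

left endpoint -5.2000.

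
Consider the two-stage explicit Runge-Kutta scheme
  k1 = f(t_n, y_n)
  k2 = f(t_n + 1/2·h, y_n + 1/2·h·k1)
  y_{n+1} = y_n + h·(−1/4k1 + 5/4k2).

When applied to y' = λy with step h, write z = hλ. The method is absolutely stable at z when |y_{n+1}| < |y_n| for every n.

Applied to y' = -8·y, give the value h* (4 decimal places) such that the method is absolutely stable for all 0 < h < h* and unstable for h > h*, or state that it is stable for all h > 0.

With y'=λy (z=hλ):
  k1=λy_n ⇒ h·k1=z·y_n;  k2=λ(1+1/2z)y_n ⇒ h·k2=z(1+1/2z)y_n
  y_{n+1}/y_n = 1 − 1/4z + 5/4z(1+1/2z) = 1 + z + 5/8z²
  Hence R(z) = 1 + z + 5/8z².

Boundary: |R(x)|=1, x<0.
x=-0.72: |R|=0.6040
R=1: x+5/8x²=0 ⇒ x=−8/5=-1.6000; min R=1−1/(4·5/8)=0.6000>−1
Confirm numerically:
  x=-1.541: |R|=0.94318 <1
  x=-1.406: |R|=0.82952 <1
  x=-0.963: |R|=0.61661 <1
  x=-0.737: |R|=0.60248 <1
  x=-2.125: |R|=1.69727 >1
  x=-1.769: |R|=1.18685 >1
Interval (-1.6000, 0).

(-1.6000,0); λ=-8 ⇒ h* = (8/5)/8 = 0.2000.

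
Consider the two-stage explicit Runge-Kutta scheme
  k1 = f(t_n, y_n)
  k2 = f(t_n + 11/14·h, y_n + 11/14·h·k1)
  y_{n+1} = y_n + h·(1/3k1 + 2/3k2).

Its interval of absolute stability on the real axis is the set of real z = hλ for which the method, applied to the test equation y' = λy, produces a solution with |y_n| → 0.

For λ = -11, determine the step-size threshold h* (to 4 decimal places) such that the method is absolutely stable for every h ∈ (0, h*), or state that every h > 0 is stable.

(-1.9091,0); λ=-11 ⇒ h* = (21/11)/11 = 0.1736.

Set f=λy, z=hλ:
  k1=λy_n ⇒ h·k1=z·y_n;  k2=λ(1+11/14z)y_n ⇒ h·k2=z(1+11/14z)y_n
  y_{n+1}/y_n = 1 + 1/3z + 2/3z(1+11/14z) = 1 + z + 11/21z²
  so R(z) = 1 + z + 11/21z².

Boundary: |R(x)|=1, x<0.
x=-1.36: |R|=0.6088
R=1: x+11/21x²=0 ⇒ x=−21/11=-1.9091; min R=1−1/(4·11/21)=0.5227>−1
Confirm numerically:
  x=-1.377: |R|=0.61621 <1
  x=-1.274: |R|=0.57618 <1
  x=-0.774: |R|=0.53980 <1
  x=-2.330: |R|=1.51371 >1
  x=-2.162: |R|=1.28641 >1
  x=-2.131: |R|=1.24770 >1
Interval (-1.9091, 0).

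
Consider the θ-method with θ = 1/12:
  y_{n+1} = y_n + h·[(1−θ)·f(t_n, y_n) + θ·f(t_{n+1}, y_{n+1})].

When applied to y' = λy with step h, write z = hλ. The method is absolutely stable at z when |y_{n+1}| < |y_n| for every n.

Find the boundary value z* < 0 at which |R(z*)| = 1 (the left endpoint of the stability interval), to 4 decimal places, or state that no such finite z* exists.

Test eqn y'=λy, z=hλ:
  y_{n+1} = y_n + z·[11/12·y_n + 1/12·y_{n+1}] ⇒ (1 − 1/12z)y_{n+1} = (1 + 11/12z)y_n
  Hence R(z) = (1 + 11/12z)/(1 − 1/12z).

Find x<0 with |R(x)|<1.
x=-1.12: |R|=0.0244
R=−1: 1+11/12x = −1+1/12x ⇒ -5/6x=2 ⇒ x=2/(-5/6)=-2.4000
Confirm numerically:
  x=-1.755: |R|=0.53108 <1
  x=-1.241: |R|=0.12469 <1
  x=-1.028: |R|=0.05312 <1
  x=-2.672: |R|=1.18539 >1
  x=-2.646: |R|=1.16796 >1
Stable set (-2.4000, 0).

z* = -2.4000.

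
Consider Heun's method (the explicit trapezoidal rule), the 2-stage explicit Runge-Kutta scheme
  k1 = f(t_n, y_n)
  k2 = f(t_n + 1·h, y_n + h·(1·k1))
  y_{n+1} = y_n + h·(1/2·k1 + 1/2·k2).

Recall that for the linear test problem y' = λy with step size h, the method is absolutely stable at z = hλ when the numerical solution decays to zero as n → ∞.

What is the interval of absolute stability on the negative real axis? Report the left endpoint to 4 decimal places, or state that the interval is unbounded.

(-2.0000, 0).

Set f=λy, z=hλ:
  order 2, 2-stage ⇒ R(z)=1+z+z^2/2
  (e.g. R(-0.52)=0.61520, |R|=0.61520)

Solve |R(x)|<1 on ℝ⁻.
x=-0.52: |R|=0.6152
|R(-2.3)|=1.3450 |R(-2.12)|=1.1272 |R(-1.39)|=0.5760
Bisect:
  x_lo=-2.8236 |R|=2.1628  x_hi=-0.1024 |R|=0.9028
  mid=-1.46303 |R|=0.60720 →hi
  mid=-2.14333 |R|=1.15360 →lo
  mid=-1.80318 |R|=0.82255 →hi
  mid=-1.97325 |R|=0.97361 →hi
  mid=-2.05829 |R|=1.05999 →lo
  mid=-2.01577 |R|=1.01590 →lo
  mid=-1.99451 |R|=0.99453 →hi
  ...
  [-2.00016,-2.00000] ⇒ x*=-2.0000
So |R|<1 on (-2.0000, 0).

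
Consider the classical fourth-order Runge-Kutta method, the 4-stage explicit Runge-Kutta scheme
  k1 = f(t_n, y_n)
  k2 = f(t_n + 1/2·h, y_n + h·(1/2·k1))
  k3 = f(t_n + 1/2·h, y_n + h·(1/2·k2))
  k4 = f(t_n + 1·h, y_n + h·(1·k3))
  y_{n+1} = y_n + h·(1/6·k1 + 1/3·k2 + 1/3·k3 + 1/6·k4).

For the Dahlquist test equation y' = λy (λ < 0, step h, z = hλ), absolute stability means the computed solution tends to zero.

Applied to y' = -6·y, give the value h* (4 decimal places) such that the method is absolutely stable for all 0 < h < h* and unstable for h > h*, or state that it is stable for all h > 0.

(-2.7853,0); λ=-6 ⇒ h* = 0.4642.

Test eqn y'=λy, z=hλ:
  order 4, 4-stage ⇒ R(z)=1+z+z^2/2+z^3/6+z^4/24
  (e.g. R(-1.32)=0.29437, |R|=0.29437)

Need |R(x)|<1, x<0.
x=-1.32: |R|=0.2944
|R(-1.9)|=0.3048 |R(-1.38)|=0.2853 |R(-0.77)|=0.4650
Bisect:
  x_lo=-3.2475 |R|=1.9517  x_hi=-0.1821 |R|=0.8335
  mid=-1.71476 |R|=0.27534 →hi
  mid=-2.48111 |R|=0.63023 →hi
  mid=-2.86429 |R|=1.12578 →lo
  mid=-2.67270 |R|=0.84310 →hi
  mid=-2.76849 |R|=0.97497 →hi
  mid=-2.81639 |R|=1.04791 →lo
  mid=-2.79244 |R|=1.01083 →lo
  mid=-2.78047 |R|=0.99275 →hi
  mid=-2.78645 |R|=1.00175 →lo
  ...
  [-2.78533,-2.78515] ⇒ x*=-2.7853
Stable set (-2.7853, 0).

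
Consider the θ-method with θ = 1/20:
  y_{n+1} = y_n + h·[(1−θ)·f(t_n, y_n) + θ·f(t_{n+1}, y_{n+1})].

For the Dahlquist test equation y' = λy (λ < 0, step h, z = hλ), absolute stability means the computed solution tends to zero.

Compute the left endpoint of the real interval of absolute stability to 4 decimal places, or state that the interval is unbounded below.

z* = -2.2222.

Test eqn y'=λy, z=hλ:
  y_{n+1} = y_n + z·[19/20·y_n + 1/20·y_{n+1}] ⇒ (1 − 1/20z)y_{n+1} = (1 + 19/20z)y_n
  R(z) = (1 + 19/20z)/(1 − 1/20z).

Solve |R(x)|<1 on ℝ⁻.
x=-0.92: |R|=0.1205
R=−1: 1+19/20x = −1+1/20x ⇒ -9/10x=2 ⇒ x=2/(-9/10)=-2.2222
Confirm numerically:
  x=-2.015: |R|=0.83057 <1
  x=-1.691: |R|=0.55917 <1
  x=-1.112: |R|=0.05343 <1
  x=-2.581: |R|=1.28599 >1
  x=-2.568: |R|=1.27579 >1
Interval (-2.2222, 0).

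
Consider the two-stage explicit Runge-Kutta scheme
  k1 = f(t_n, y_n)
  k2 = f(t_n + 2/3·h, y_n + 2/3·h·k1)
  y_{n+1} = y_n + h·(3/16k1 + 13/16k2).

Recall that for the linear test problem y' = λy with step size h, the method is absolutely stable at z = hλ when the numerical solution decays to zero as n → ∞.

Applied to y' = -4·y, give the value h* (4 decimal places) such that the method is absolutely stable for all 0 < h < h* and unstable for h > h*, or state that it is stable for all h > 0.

(-1.8462,0); λ=-4 ⇒ h* = (24/13)/4 = 0.4615.

On y'=λy, z=hλ:
  k1=λy_n ⇒ h·k1=z·y_n;  k2=λ(1+2/3z)y_n ⇒ h·k2=z(1+2/3z)y_n
  y_{n+1}/y_n = 1 + 3/16z + 13/16z(1+2/3z) = 1 + z + 13/24z²
  Hence R(z) = 1 + z + 13/24z².

Solve |R(x)|<1 on ℝ⁻.
x=-1.47: |R|=0.7005
R=1: x+13/24x²=0 ⇒ x=−24/13=-1.8462; min R=1−1/(4·13/24)=0.5385>−1
Confirm numerically:
  x=-1.729: |R|=0.89028 <1
  x=-0.835: |R|=0.54266 <1
  x=-0.802: |R|=0.54640 <1
  x=-2.242: |R|=1.48072 >1
  x=-2.112: |R|=1.30413 >1
So |R|<1 on (-1.8462, 0).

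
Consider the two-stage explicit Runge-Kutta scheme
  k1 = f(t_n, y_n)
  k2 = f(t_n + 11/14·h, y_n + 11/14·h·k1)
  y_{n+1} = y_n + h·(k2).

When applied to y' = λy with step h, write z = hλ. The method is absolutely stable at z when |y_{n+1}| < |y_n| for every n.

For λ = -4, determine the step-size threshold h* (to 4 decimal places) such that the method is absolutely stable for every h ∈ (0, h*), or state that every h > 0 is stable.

On y'=λy, z=hλ:
  k1=λy_n ⇒ h·k1=z·y_n;  k2=λ(1+11/14z)y_n ⇒ h·k2=z(1+11/14z)y_n
  y_{n+1}/y_n = 1 + z(1+11/14z) = 1 + z + 11/14z²
  ⇒ R(z) = 1 + z + 11/14z².

Find x<0 with |R(x)|<1.
x=-0.72: |R|=0.6873
R=1: x+11/14x²=0 ⇒ x=−14/11=-1.2727; min R=1−1/(4·11/14)=0.6818>−1
Confirm numerically:
  x=-1.028: |R|=0.80233 <1
  x=-0.971: |R|=0.76980 <1
  x=-0.912: |R|=0.74151 <1
  x=-0.530: |R|=0.69071 <1
  x=-1.696: |R|=1.56404 >1
  x=-1.353: |R|=1.08534 >1
Stable set (-1.2727, 0).

(-1.2727,0); λ=-4 ⇒ h* = (14/11)/4 = 0.3182.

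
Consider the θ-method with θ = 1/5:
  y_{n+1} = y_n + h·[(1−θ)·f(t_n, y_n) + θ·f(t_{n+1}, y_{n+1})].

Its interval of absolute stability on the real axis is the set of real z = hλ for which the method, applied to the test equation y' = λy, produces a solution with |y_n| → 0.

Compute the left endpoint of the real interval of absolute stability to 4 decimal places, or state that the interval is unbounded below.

Test eqn y'=λy, z=hλ:
  y_{n+1} = y_n + z·[4/5·y_n + 1/5·y_{n+1}] ⇒ (1 − 1/5z)y_{n+1} = (1 + 4/5z)y_n
  ⇒ R(z) = (1 + 4/5z)/(1 − 1/5z).

Find x<0 with |R(x)|<1.
x=-0.92: |R|=0.2230
R=−1: 1+4/5x = −1+1/5x ⇒ -3/5x=2 ⇒ x=2/(-3/5)=-3.3333
Confirm numerically:
  x=-2.935: |R|=0.84940 <1
  x=-2.719: |R|=0.76124 <1
  x=-2.447: |R|=0.64294 <1
  x=-2.363: |R|=0.60464 <1
  x=-3.733: |R|=1.13730 >1
  x=-3.712: |R|=1.13039 >1
  x=-3.683: |R|=1.12081 >1
Interval (-3.3333, 0).

z* = -3.3333.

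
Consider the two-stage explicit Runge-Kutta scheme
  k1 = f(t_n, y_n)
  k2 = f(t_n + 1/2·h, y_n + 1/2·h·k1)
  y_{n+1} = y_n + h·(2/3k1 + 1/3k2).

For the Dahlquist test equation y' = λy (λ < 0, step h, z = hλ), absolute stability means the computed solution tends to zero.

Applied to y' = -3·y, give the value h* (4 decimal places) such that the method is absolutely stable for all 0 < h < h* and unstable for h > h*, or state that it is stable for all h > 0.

On y'=λy, z=hλ:
  k1=λy_n ⇒ h·k1=z·y_n;  k2=λ(1+1/2z)y_n ⇒ h·k2=z(1+1/2z)y_n
  y_{n+1}/y_n = 1 + 2/3z + 1/3z(1+1/2z) = 1 + z + 1/6z²
  R(z) = 1 + z + 1/6z².

Find x<0 with |R(x)|<1.
x=-0.79: |R|=0.3140
R=1: x+1/6x²=0 ⇒ x=−6=-6.0000; min R=1−1/(4·1/6)=-0.5000>−1
Confirm numerically:
  x=-5.014: |R|=0.17603 <1
  x=-4.900: |R|=0.10167 <1
  x=-4.466: |R|=0.14181 <1
  x=-4.006: |R|=0.33133 <1
  x=-6.372: |R|=1.39506 >1
  x=-6.148: |R|=1.15165 >1
Interval (-6.0000, 0).

(-6.0000,0); λ=-3 ⇒ h* = (6)/3 = 2.0000.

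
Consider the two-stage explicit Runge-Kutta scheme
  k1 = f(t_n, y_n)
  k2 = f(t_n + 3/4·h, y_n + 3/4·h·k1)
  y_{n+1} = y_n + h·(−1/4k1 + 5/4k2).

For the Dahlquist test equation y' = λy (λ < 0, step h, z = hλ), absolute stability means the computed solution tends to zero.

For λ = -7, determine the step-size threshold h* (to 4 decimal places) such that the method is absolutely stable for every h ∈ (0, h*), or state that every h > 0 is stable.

On y'=λy, z=hλ:
  k1=λy_n ⇒ h·k1=z·y_n;  k2=λ(1+3/4z)y_n ⇒ h·k2=z(1+3/4z)y_n
  y_{n+1}/y_n = 1 − 1/4z + 5/4z(1+3/4z) = 1 + z + 15/16z²
  ⇒ R(z) = 1 + z + 15/16z².

Solve |R(x)|<1 on ℝ⁻.
x=-1.72: |R|=2.0535
R=1: x+15/16x²=0 ⇒ x=−16/15=-1.0667; min R=1−1/(4·15/16)=0.7333>−1
Confirm numerically:
  x=-0.990: |R|=0.92884 <1
  x=-0.964: |R|=0.90721 <1
  x=-0.491: |R|=0.73501 <1
  x=-1.522: |R|=1.64970 >1
  x=-1.479: |R|=1.57173 >1
  x=-1.304: |R|=1.29014 >1
Stable set (-1.0667, 0).

(-1.0667,0); λ=-7 ⇒ h* = (16/15)/7 = 0.1524.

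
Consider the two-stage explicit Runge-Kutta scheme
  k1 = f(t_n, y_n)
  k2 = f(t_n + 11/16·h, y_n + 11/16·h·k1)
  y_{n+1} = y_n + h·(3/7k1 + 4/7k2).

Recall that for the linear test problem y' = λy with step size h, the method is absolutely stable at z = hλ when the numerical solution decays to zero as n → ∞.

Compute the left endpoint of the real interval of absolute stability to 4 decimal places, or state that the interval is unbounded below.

Set f=λy, z=hλ:
  k1=λy_n ⇒ h·k1=z·y_n;  k2=λ(1+11/16z)y_n ⇒ h·k2=z(1+11/16z)y_n
  y_{n+1}/y_n = 1 + 3/7z + 4/7z(1+11/16z) = 1 + z + 11/28z²
  R(z) = 1 + z + 11/28z².

Solve |R(x)|<1 on ℝ⁻.
x=-0.5: |R|=0.5982
R=1: x+11/28x²=0 ⇒ x=−28/11=-2.5455; min R=1−1/(4·11/28)=0.3636>−1
Confirm numerically:
  x=-1.763: |R|=0.45807 <1
  x=-1.296: |R|=0.36385 <1
  x=-1.263: |R|=0.36367 <1
  x=-2.666: |R|=1.12625 >1
  x=-2.636: |R|=1.09377 >1
  x=-2.620: |R|=1.07673 >1
Interval (-2.5455, 0).

left endpoint -2.5455.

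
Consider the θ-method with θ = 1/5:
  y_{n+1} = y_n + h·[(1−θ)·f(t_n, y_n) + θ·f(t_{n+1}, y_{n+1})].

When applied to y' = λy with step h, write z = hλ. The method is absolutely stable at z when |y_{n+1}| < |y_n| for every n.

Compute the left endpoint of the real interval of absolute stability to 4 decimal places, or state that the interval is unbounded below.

left endpoint -3.3333.

On y'=λy, z=hλ:
  y_{n+1} = y_n + z·[4/5·y_n + 1/5·y_{n+1}] ⇒ (1 − 1/5z)y_{n+1} = (1 + 4/5z)y_n
  ⇒ R(z) = (1 + 4/5z)/(1 − 1/5z).

Find x<0 with |R(x)|<1.
x=-1.02: |R|=0.1528
R=−1: 1+4/5x = −1+1/5x ⇒ -3/5x=2 ⇒ x=2/(-3/5)=-3.3333
Confirm numerically:
  x=-3.236: |R|=0.96455 <1
  x=-2.294: |R|=0.57253 <1
  x=-1.688: |R|=0.26196 <1
  x=-3.634: |R|=1.10447 >1
  x=-3.371: |R|=1.01350 >1
Interval (-3.3333, 0).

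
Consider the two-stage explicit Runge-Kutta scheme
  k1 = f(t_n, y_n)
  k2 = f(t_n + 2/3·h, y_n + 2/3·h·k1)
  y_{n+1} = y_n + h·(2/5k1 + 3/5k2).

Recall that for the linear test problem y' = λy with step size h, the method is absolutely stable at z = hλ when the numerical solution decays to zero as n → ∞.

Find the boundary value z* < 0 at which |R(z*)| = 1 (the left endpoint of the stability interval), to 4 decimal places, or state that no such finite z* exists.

left endpoint -2.5000.

On y'=λy, z=hλ:
  k1=λy_n ⇒ h·k1=z·y_n;  k2=λ(1+2/3z)y_n ⇒ h·k2=z(1+2/3z)y_n
  y_{n+1}/y_n = 1 + 2/5z + 3/5z(1+2/3z) = 1 + z + 2/5z²
  ⇒ R(z) = 1 + z + 2/5z².

Boundary: |R(x)|=1, x<0.
x=-0.42: |R|=0.6506
R=1: x+2/5x²=0 ⇒ x=−5/2=-2.5000; min R=1−1/(4·2/5)=0.3750>−1
Confirm numerically:
  x=-2.163: |R|=0.70843 <1
  x=-1.947: |R|=0.56932 <1
  x=-1.780: |R|=0.48736 <1
  x=-2.726: |R|=1.24643 >1
  x=-2.714: |R|=1.23232 >1
  x=-2.559: |R|=1.06039 >1
So |R|<1 on (-2.5000, 0).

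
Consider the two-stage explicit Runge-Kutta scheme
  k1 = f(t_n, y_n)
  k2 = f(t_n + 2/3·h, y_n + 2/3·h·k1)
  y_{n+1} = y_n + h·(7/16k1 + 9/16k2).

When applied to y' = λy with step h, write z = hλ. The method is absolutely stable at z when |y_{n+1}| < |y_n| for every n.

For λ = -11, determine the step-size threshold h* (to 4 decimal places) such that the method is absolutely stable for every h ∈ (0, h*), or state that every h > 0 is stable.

On y'=λy, z=hλ:
  k1=λy_n ⇒ h·k1=z·y_n;  k2=λ(1+2/3z)y_n ⇒ h·k2=z(1+2/3z)y_n
  y_{n+1}/y_n = 1 + 7/16z + 9/16z(1+2/3z) = 1 + z + 3/8z²
  so R(z) = 1 + z + 3/8z².

Solve |R(x)|<1 on ℝ⁻.
x=-0.54: |R|=0.5694
R=1: x+3/8x²=0 ⇒ x=−8/3=-2.6667; min R=1−1/(4·3/8)=0.3333>−1
Confirm numerically:
  x=-2.593: |R|=0.92837 <1
  x=-2.118: |R|=0.56422 <1
  x=-1.362: |R|=0.33364 <1
  x=-1.120: |R|=0.35040 <1
  x=-3.236: |R|=1.69089 >1
  x=-3.023: |R|=1.40395 >1
Stable set (-2.6667, 0).

(-2.6667,0); λ=-11 ⇒ h* = (8/3)/11 = 0.2424.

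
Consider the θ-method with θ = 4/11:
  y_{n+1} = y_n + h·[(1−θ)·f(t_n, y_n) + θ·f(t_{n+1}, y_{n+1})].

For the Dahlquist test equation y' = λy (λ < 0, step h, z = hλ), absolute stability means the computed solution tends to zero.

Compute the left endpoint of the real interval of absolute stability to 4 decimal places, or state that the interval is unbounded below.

On y'=λy, z=hλ:
  y_{n+1} = y_n + z·[7/11·y_n + 4/11·y_{n+1}] ⇒ (1 − 4/11z)y_{n+1} = (1 + 7/11z)y_n
  Hence R(z) = (1 + 7/11z)/(1 − 4/11z).

Find x<0 with |R(x)|<1.
x=-1.12: |R|=0.2041
R=−1: 1+7/11x = −1+4/11x ⇒ -3/11x=2 ⇒ x=2/(-3/11)=-7.3333
Confirm numerically:
  x=-6.880: |R|=0.96469 <1
  x=-5.931: |R|=0.87884 <1
  x=-5.407: |R|=0.82288 <1
  x=-4.517: |R|=0.70934 <1
  x=-7.895: |R|=1.03957 >1
  x=-7.545: |R|=1.01542 >1
Interval (-7.3333, 0).

left endpoint -7.3333.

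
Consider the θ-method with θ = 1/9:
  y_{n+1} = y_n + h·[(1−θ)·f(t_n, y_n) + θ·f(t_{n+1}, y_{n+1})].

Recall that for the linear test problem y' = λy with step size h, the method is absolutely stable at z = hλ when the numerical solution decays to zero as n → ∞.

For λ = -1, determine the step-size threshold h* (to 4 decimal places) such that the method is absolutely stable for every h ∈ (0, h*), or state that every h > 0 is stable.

On y'=λy, z=hλ:
  y_{n+1} = y_n + z·[8/9·y_n + 1/9·y_{n+1}] ⇒ (1 − 1/9z)y_{n+1} = (1 + 8/9z)y_n
  Hence R(z) = (1 + 8/9z)/(1 − 1/9z).

Boundary: |R(x)|=1, x<0.
x=-1.19: |R|=0.0510
R=−1: 1+8/9x = −1+1/9x ⇒ -7/9x=2 ⇒ x=2/(-7/9)=-2.5714
Confirm numerically:
  x=-2.474: |R|=0.94056 <1
  x=-2.097: |R|=0.70073 <1
  x=-2.013: |R|=0.64506 <1
  x=-3.058: |R|=1.28247 >1
  x=-3.046: |R|=1.27578 >1
So |R|<1 on (-2.5714, 0).

(-2.5714,0); λ=-1 ⇒ h* = (18/7)/1 = 2.5714.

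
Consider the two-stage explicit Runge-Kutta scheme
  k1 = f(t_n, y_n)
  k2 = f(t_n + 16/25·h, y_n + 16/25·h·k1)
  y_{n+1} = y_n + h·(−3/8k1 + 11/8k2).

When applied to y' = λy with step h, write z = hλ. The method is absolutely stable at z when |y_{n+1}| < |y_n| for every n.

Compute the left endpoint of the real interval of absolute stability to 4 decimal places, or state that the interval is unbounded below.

Test eqn y'=λy, z=hλ:
  k1=λy_n ⇒ h·k1=z·y_n;  k2=λ(1+16/25z)y_n ⇒ h·k2=z(1+16/25z)y_n
  y_{n+1}/y_n = 1 − 3/8z + 11/8z(1+16/25z) = 1 + z + 22/25z²
  Hence R(z) = 1 + z + 22/25z².

Boundary: |R(x)|=1, x<0.
x=-0.42: |R|=0.7352
R=1: x+22/25x²=0 ⇒ x=−25/22=-1.1364; min R=1−1/(4·22/25)=0.7159>−1
Confirm numerically:
  x=-0.883: |R|=0.80313 <1
  x=-0.822: |R|=0.77260 <1
  x=-0.540: |R|=0.71661 <1
  x=-1.592: |R|=1.63833 >1
  x=-1.535: |R|=1.53848 >1
  x=-1.238: |R|=1.11073 >1
Interval (-1.1364, 0).

z* = -1.1364.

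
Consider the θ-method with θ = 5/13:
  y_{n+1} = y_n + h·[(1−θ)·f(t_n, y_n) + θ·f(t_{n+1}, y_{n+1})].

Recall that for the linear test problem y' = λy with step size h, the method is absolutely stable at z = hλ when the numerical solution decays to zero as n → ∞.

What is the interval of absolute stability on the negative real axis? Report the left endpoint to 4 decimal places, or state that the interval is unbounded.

(-8.6667, 0).

With y'=λy (z=hλ):
  y_{n+1} = y_n + z·[8/13·y_n + 5/13·y_{n+1}] ⇒ (1 − 5/13z)y_{n+1} = (1 + 8/13z)y_n
  R(z) = (1 + 8/13z)/(1 − 5/13z).

Boundary: |R(x)|=1, x<0.
x=-0.81: |R|=0.3824
R=−1: 1+8/13x = −1+5/13x ⇒ -3/13x=2 ⇒ x=2/(-3/13)=-8.6667
Confirm numerically:
  x=-5.222: |R|=0.73577 <1
  x=-4.213: |R|=0.60778 <1
  x=-3.741: |R|=0.53392 <1
  x=-9.211: |R|=1.02765 >1
  x=-8.780: |R|=1.00598 >1
So |R|<1 on (-8.6667, 0).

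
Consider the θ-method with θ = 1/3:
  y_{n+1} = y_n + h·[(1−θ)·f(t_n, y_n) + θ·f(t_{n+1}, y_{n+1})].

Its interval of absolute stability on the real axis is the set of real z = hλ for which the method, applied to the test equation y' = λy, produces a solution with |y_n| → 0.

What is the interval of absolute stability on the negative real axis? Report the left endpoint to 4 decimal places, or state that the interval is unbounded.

z∈(-6.0000,0).

With y'=λy (z=hλ):
  y_{n+1} = y_n + z·[2/3·y_n + 1/3·y_{n+1}] ⇒ (1 − 1/3z)y_{n+1} = (1 + 2/3z)y_n
  R(z) = (1 + 2/3z)/(1 − 1/3z).

Find x<0 with |R(x)|<1.
x=-1.08: |R|=0.2059
R=−1: 1+2/3x = −1+1/3x ⇒ -1/3x=2 ⇒ x=2/(-1/3)=-6.0000
Confirm numerically:
  x=-5.263: |R|=0.91081 <1
  x=-4.053: |R|=0.72395 <1
  x=-2.519: |R|=0.36927 <1
  x=-6.233: |R|=1.02524 >1
  x=-6.049: |R|=1.00541 >1
  x=-6.039: |R|=1.00431 >1
So |R|<1 on (-6.0000, 0).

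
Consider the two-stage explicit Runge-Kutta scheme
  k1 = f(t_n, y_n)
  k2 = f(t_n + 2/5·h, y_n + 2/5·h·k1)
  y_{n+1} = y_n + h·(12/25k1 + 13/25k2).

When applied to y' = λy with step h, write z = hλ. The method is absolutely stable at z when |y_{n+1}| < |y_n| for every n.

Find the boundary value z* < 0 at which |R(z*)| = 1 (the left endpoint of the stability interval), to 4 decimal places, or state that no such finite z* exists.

With y'=λy (z=hλ):
  k1=λy_n ⇒ h·k1=z·y_n;  k2=λ(1+2/5z)y_n ⇒ h·k2=z(1+2/5z)y_n
  y_{n+1}/y_n = 1 + 12/25z + 13/25z(1+2/5z) = 1 + z + 26/125z²
  R(z) = 1 + z + 26/125z².

Boundary: |R(x)|=1, x<0.
x=-1.64: |R|=0.0806
R=1: x+26/125x²=0 ⇒ x=−125/26=-4.8077; min R=1−1/(4·26/125)=-0.2019>−1
Confirm numerically:
  x=-4.730: |R|=0.92356 <1
  x=-4.203: |R|=0.47136 <1
  x=-2.921: |R|=0.14629 <1
  x=-5.353: |R|=1.60716 >1
  x=-5.113: |R|=1.32470 >1
Stable set (-4.8077, 0).

z* = -4.8077.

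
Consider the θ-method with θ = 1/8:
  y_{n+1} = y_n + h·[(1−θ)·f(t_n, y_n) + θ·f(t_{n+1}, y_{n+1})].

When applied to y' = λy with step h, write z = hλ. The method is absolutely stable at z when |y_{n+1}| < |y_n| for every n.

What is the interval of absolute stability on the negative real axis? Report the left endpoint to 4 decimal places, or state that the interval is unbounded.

z∈(-2.6667,0).

With y'=λy (z=hλ):
  y_{n+1} = y_n + z·[7/8·y_n + 1/8·y_{n+1}] ⇒ (1 − 1/8z)y_{n+1} = (1 + 7/8z)y_n
  R(z) = (1 + 7/8z)/(1 − 1/8z).

Need |R(x)|<1, x<0.
x=-0.46: |R|=0.5650
R=−1: 1+7/8x = −1+1/8x ⇒ -3/4x=2 ⇒ x=2/(-3/4)=-2.6667
Confirm numerically:
  x=-2.300: |R|=0.78641 <1
  x=-2.162: |R|=0.70203 <1
  x=-1.132: |R|=0.00832 <1
  x=-1.121: |R|=0.01677 <1
  x=-2.908: |R|=1.13275 >1
  x=-2.750: |R|=1.04651 >1
  x=-2.733: |R|=1.03708 >1
Stable set (-2.6667, 0).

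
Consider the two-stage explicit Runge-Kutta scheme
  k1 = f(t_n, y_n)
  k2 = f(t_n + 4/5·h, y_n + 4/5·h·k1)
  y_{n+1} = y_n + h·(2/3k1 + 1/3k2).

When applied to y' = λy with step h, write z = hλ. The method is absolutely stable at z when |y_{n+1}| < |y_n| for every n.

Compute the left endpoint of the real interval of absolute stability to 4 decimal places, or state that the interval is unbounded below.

Test eqn y'=λy, z=hλ:
  k1=λy_n ⇒ h·k1=z·y_n;  k2=λ(1+4/5z)y_n ⇒ h·k2=z(1+4/5z)y_n
  y_{n+1}/y_n = 1 + 2/3z + 1/3z(1+4/5z) = 1 + z + 4/15z²
  Hence R(z) = 1 + z + 4/15z².

Boundary: |R(x)|=1, x<0.
x=-1.42: |R|=0.1177
R=1: x+4/15x²=0 ⇒ x=−15/4=-3.7500; min R=1−1/(4·4/15)=0.0625>−1
Confirm numerically:
  x=-3.521: |R|=0.78498 <1
  x=-2.986: |R|=0.39165 <1
  x=-2.140: |R|=0.08123 <1
  x=-4.137: |R|=1.42694 >1
  x=-4.086: |R|=1.36611 >1
So |R|<1 on (-3.7500, 0).

left endpoint -3.7500.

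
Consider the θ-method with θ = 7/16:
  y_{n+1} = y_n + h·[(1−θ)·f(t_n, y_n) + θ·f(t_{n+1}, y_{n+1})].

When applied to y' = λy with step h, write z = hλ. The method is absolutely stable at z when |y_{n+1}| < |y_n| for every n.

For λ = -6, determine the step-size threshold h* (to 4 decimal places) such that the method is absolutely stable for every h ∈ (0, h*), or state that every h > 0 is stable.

(-16.0000,0); λ=-6 ⇒ h* = (16)/6 = 2.6667.

Set f=λy, z=hλ:
  y_{n+1} = y_n + z·[9/16·y_n + 7/16·y_{n+1}] ⇒ (1 − 7/16z)y_{n+1} = (1 + 9/16z)y_n
  Hence R(z) = (1 + 9/16z)/(1 − 7/16z).

Solve |R(x)|<1 on ℝ⁻.
x=-0.65: |R|=0.4939
R=−1: 1+9/16x = −1+7/16x ⇒ -1/8x=2 ⇒ x=2/(-1/8)=-16.0000
Confirm numerically:
  x=-15.377: |R|=0.98992 <1
  x=-12.913: |R|=0.94197 <1
  x=-8.119: |R|=0.78359 <1
  x=-16.181: |R|=1.00280 >1
  x=-16.151: |R|=1.00234 >1
  x=-16.054: |R|=1.00084 >1
Interval (-16.0000, 0).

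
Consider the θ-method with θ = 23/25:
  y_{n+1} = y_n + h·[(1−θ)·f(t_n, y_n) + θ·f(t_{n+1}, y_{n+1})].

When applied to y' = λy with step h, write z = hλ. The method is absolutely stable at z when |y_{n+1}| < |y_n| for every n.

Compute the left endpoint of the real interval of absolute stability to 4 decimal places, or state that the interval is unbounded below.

Test eqn y'=λy, z=hλ:
  y_{n+1} = y_n + z·[2/25·y_n + 23/25·y_{n+1}] ⇒ (1 − 23/25z)y_{n+1} = (1 + 2/25z)y_n
  ⇒ R(z) = (1 + 2/25z)/(1 − 23/25z).

Find x<0 with |R(x)|<1.
x=-0.56: |R|=0.6304
x=-2: |R|=0.2958
x=-10: |R|=0.0196
x=-100: |R|=0.0753
θ=23/25≥1/2 ⇒ |1+2/25x|<|1−23/25x| ∀x<0 ⇒ interval (−∞,0).

interval (−∞, 0).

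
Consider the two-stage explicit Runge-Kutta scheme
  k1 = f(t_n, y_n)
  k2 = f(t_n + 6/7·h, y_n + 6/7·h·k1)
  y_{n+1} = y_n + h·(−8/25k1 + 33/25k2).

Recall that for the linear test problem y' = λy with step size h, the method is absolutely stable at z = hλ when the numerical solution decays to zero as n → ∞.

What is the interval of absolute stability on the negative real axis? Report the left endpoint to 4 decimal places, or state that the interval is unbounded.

z∈(-0.8838,0).

On y'=λy, z=hλ:
  k1=λy_n ⇒ h·k1=z·y_n;  k2=λ(1+6/7z)y_n ⇒ h·k2=z(1+6/7z)y_n
  y_{n+1}/y_n = 1 − 8/25z + 33/25z(1+6/7z) = 1 + z + 198/175z²
  Hence R(z) = 1 + z + 198/175z².

Need |R(x)|<1, x<0.
x=-1.68: |R|=2.5133
R=1: x+198/175x²=0 ⇒ x=−175/198=-0.8838; min R=1−1/(4·198/175)=0.7790>−1
Confirm numerically:
  x=-0.770: |R|=0.90082 <1
  x=-0.661: |R|=0.83334 <1
  x=-0.535: |R|=0.78884 <1
  x=-0.425: |R|=0.77936 <1
  x=-1.288: |R|=1.58898 >1
  x=-1.081: |R|=1.24114 >1
  x=-0.943: |R|=1.06312 >1
Interval (-0.8838, 0).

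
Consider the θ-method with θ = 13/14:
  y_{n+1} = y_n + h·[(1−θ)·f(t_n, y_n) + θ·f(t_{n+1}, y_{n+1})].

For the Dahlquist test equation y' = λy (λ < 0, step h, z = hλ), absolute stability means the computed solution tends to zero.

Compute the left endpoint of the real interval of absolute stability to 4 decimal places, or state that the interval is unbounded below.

unbounded; (−∞, 0).

With y'=λy (z=hλ):
  y_{n+1} = y_n + z·[1/14·y_n + 13/14·y_{n+1}] ⇒ (1 − 13/14z)y_{n+1} = (1 + 1/14z)y_n
  ⇒ R(z) = (1 + 1/14z)/(1 − 13/14z).

Find x<0 with |R(x)|<1.
x=-1.59: |R|=0.3579
x=-2: |R|=0.3000
x=-10: |R|=0.0278
x=-100: |R|=0.0654
θ=13/14≥1/2 ⇒ |1+1/14x|<|1−13/14x| ∀x<0 ⇒ unbounded interval.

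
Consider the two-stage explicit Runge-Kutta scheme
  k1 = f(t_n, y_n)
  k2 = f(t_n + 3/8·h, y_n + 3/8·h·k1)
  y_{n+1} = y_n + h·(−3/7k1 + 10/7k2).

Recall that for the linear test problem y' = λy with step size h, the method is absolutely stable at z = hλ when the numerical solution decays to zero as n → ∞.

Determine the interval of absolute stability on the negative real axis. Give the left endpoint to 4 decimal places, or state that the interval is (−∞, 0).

z∈(-1.8667,0).

Test eqn y'=λy, z=hλ:
  k1=λy_n ⇒ h·k1=z·y_n;  k2=λ(1+3/8z)y_n ⇒ h·k2=z(1+3/8z)y_n
  y_{n+1}/y_n = 1 − 3/7z + 10/7z(1+3/8z) = 1 + z + 15/28z²
  so R(z) = 1 + z + 15/28z².

Find x<0 with |R(x)|<1.
x=-1.03: |R|=0.5383
R=1: x+15/28x²=0 ⇒ x=−28/15=-1.8667; min R=1−1/(4·15/28)=0.5333>−1
Confirm numerically:
  x=-1.181: |R|=0.56619 <1
  x=-1.060: |R|=0.54193 <1
  x=-1.055: |R|=0.54126 <1
  x=-2.134: |R|=1.30562 >1
  x=-1.966: |R|=1.10462 >1
  x=-1.890: |R|=1.02363 >1
So |R|<1 on (-1.8667, 0).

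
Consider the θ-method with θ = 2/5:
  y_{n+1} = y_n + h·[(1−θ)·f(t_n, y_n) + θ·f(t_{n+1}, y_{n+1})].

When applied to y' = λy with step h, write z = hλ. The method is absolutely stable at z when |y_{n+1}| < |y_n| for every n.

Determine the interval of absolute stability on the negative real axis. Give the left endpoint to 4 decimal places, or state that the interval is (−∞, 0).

(-10.0000, 0).

Test eqn y'=λy, z=hλ:
  y_{n+1} = y_n + z·[3/5·y_n + 2/5·y_{n+1}] ⇒ (1 − 2/5z)y_{n+1} = (1 + 3/5z)y_n
  R(z) = (1 + 3/5z)/(1 − 2/5z).

Solve |R(x)|<1 on ℝ⁻.
x=-1.34: |R|=0.1276
R=−1: 1+3/5x = −1+2/5x ⇒ -1/5x=2 ⇒ x=2/(-1/5)=-10.0000
Confirm numerically:
  x=-9.625: |R|=0.98454 <1
  x=-6.919: |R|=0.83645 <1
  x=-6.550: |R|=0.80939 <1
  x=-5.386: |R|=0.70746 <1
  x=-10.305: |R|=1.01191 >1
  x=-10.198: |R|=1.00780 >1
  x=-10.151: |R|=1.00597 >1
So |R|<1 on (-10.0000, 0).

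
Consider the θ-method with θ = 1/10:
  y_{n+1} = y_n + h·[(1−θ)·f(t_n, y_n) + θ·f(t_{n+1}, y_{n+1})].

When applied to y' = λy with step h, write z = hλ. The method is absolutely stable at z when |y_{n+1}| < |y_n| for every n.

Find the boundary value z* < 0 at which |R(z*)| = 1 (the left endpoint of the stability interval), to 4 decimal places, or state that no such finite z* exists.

left endpoint -2.5000.

Set f=λy, z=hλ:
  y_{n+1} = y_n + z·[9/10·y_n + 1/10·y_{n+1}] ⇒ (1 − 1/10z)y_{n+1} = (1 + 9/10z)y_n
  R(z) = (1 + 9/10z)/(1 − 1/10z).

Solve |R(x)|<1 on ℝ⁻.
x=-0.59: |R|=0.4429
R=−1: 1+9/10x = −1+1/10x ⇒ -4/5x=2 ⇒ x=2/(-4/5)=-2.5000
Confirm numerically:
  x=-2.186: |R|=0.79386 <1
  x=-1.745: |R|=0.48574 <1
  x=-1.377: |R|=0.21034 <1
  x=-3.008: |R|=1.31242 >1
  x=-2.936: |R|=1.26964 >1
  x=-2.883: |R|=1.23783 >1
Interval (-2.5000, 0).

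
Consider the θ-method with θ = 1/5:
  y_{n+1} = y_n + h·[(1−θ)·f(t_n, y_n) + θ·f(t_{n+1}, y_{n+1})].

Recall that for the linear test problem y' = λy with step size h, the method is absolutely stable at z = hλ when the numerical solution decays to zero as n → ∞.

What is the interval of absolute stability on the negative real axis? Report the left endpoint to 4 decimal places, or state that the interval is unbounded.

Set f=λy, z=hλ:
  y_{n+1} = y_n + z·[4/5·y_n + 1/5·y_{n+1}] ⇒ (1 − 1/5z)y_{n+1} = (1 + 4/5z)y_n
  ⇒ R(z) = (1 + 4/5z)/(1 − 1/5z).

Find x<0 with |R(x)|<1.
x=-1.07: |R|=0.1186
R=−1: 1+4/5x = −1+1/5x ⇒ -3/5x=2 ⇒ x=2/(-3/5)=-3.3333
Confirm numerically:
  x=-2.752: |R|=0.77503 <1
  x=-2.145: |R|=0.50105 <1
  x=-1.963: |R|=0.40959 <1
  x=-3.742: |R|=1.14024 >1
  x=-3.515: |R|=1.06400 >1
So |R|<1 on (-3.3333, 0).

(-3.3333, 0).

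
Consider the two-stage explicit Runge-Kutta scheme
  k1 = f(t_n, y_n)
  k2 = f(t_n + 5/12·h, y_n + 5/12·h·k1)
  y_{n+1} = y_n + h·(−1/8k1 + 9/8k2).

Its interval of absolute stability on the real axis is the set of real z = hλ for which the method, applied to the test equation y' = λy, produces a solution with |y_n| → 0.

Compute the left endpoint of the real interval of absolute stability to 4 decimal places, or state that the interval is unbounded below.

z* = -2.1333.

With y'=λy (z=hλ):
  k1=λy_n ⇒ h·k1=z·y_n;  k2=λ(1+5/12z)y_n ⇒ h·k2=z(1+5/12z)y_n
  y_{n+1}/y_n = 1 − 1/8z + 9/8z(1+5/12z) = 1 + z + 15/32z²
  R(z) = 1 + z + 15/32z².

Boundary: |R(x)|=1, x<0.
x=-0.36: |R|=0.7007
R=1: x+15/32x²=0 ⇒ x=−32/15=-2.1333; min R=1−1/(4·15/32)=0.4667>−1
Confirm numerically:
  x=-1.832: |R|=0.74123 <1
  x=-1.829: |R|=0.73908 <1
  x=-1.183: |R|=0.47301 <1
  x=-1.130: |R|=0.46855 <1
  x=-2.709: |R|=1.73101 >1
  x=-2.587: |R|=1.55014 >1
  x=-2.455: |R|=1.37017 >1
So |R|<1 on (-2.1333, 0).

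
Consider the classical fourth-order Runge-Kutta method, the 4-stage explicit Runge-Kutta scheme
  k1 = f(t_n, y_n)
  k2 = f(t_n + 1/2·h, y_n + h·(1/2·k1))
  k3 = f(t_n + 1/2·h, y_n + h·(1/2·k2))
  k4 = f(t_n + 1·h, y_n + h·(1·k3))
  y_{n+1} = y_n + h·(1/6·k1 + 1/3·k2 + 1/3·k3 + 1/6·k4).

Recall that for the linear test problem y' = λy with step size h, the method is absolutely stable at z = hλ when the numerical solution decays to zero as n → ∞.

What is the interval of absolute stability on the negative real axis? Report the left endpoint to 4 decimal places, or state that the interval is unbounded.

(-2.7853, 0).

Test eqn y'=λy, z=hλ:
  order 4, 4-stage ⇒ R(z)=1+z+z^2/2+z^3/6+z^4/24
  (e.g. R(-1.1)=0.34417, |R|=0.34417)

Find x<0 with |R(x)|<1.
x=-1.1: |R|=0.3442
|R(-2.33)|=0.5043 |R(-2.28)|=0.4698 |R(-1.74)|=0.2777
Bisect:
  x_lo=-3.5517 |R|=2.9188  x_hi=-0.2317 |R|=0.7932
  mid=-1.89171 |R|=0.30289 →hi
  mid=-2.72173 |R|=0.90832 →hi
  mid=-3.13673 |R|=1.67270 →lo
  mid=-2.92923 |R|=1.23960 →lo
  mid=-2.82548 |R|=1.06230 →lo
  mid=-2.77360 |R|=0.98252 →hi
  mid=-2.79954 |R|=1.02169 →lo
  ...
  [-2.78536,-2.78515] ⇒ x*=-2.7853
Interval (-2.7853, 0).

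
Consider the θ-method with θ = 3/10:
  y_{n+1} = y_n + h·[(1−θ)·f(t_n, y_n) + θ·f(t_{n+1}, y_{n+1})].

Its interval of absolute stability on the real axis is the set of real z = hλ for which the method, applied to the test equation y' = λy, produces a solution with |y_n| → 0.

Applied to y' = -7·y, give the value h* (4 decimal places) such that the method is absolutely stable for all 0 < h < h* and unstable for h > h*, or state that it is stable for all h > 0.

Set f=λy, z=hλ:
  y_{n+1} = y_n + z·[7/10·y_n + 3/10·y_{n+1}] ⇒ (1 − 3/10z)y_{n+1} = (1 + 7/10z)y_n
  Hence R(z) = (1 + 7/10z)/(1 − 3/10z).

Need |R(x)|<1, x<0.
x=-0.4: |R|=0.6429
R=−1: 1+7/10x = −1+3/10x ⇒ -2/5x=2 ⇒ x=2/(-2/5)=-5.0000
Confirm numerically:
  x=-2.556: |R|=0.44668 <1
  x=-2.302: |R|=0.36165 <1
  x=-2.178: |R|=0.31729 <1
  x=-5.423: |R|=1.06441 >1
  x=-5.256: |R|=1.03974 >1
Interval (-5.0000, 0).

(-5.0000,0); λ=-7 ⇒ h* = (5)/7 = 0.7143.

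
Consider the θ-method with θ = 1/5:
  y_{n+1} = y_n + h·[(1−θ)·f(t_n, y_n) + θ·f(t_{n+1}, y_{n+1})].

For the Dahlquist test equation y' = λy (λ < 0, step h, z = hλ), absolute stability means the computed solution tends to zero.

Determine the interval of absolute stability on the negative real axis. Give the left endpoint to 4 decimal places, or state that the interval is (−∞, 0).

With y'=λy (z=hλ):
  y_{n+1} = y_n + z·[4/5·y_n + 1/5·y_{n+1}] ⇒ (1 − 1/5z)y_{n+1} = (1 + 4/5z)y_n
  so R(z) = (1 + 4/5z)/(1 − 1/5z).

Solve |R(x)|<1 on ℝ⁻.
x=-0.59: |R|=0.4723
R=−1: 1+4/5x = −1+1/5x ⇒ -3/5x=2 ⇒ x=2/(-3/5)=-3.3333
Confirm numerically:
  x=-2.960: |R|=0.85930 <1
  x=-1.717: |R|=0.27810 <1
  x=-1.607: |R|=0.21613 <1
  x=-1.598: |R|=0.21097 <1
  x=-3.872: |R|=1.18215 >1
  x=-3.604: |R|=1.09437 >1
So |R|<1 on (-3.3333, 0).

(-3.3333, 0).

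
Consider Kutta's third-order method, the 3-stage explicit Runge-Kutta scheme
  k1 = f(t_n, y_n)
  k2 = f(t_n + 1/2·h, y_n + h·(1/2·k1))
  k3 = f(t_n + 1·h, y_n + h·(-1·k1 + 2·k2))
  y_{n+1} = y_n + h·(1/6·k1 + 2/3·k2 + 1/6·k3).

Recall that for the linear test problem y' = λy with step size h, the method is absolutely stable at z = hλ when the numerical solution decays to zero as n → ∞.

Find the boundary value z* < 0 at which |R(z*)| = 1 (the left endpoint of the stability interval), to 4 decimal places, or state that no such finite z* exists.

Set f=λy, z=hλ:
  order 3, 3-stage ⇒ R(z)=1+z+z^2/2+z^3/6
  (e.g. R(-1.39)=0.12845, |R|=0.12845)

Boundary: |R(x)|=1, x<0.
x=-1.39: |R|=0.1284
|R(-1.98)|=0.3135 |R(-1.6)|=0.0027 |R(-1.46)|=0.0871
Bisect:
  x_lo=-3.3288 |R|=2.9359  x_hi=-0.1708 |R|=0.8430
  mid=-1.74976 |R|=0.11179 →hi
  mid=-2.53926 |R|=1.04413 →lo
  mid=-2.14451 |R|=0.48879 →hi
  mid=-2.34188 |R|=0.74032 →hi
  mid=-2.44057 |R|=0.88521 →hi
  mid=-2.48992 |R|=0.96285 →hi
  mid=-2.51459 |R|=1.00303 →lo
  mid=-2.50225 |R|=0.98283 →hi
  mid=-2.50842 |R|=0.99290 →hi
  mid=-2.51150 |R|=0.99796 →hi
  ...
  [-2.51285,-2.51266] ⇒ x*=-2.5127
Interval (-2.5127, 0).

z* = -2.5127.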